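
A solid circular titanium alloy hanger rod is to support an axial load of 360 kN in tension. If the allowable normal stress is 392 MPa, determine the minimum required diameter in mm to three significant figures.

34.2 mm

Required area A ≥ P/σ_allow = 360000/392 = 918.4 mm².
For a solid circular section, d ≥ √(4A/π) = 34.2 mm.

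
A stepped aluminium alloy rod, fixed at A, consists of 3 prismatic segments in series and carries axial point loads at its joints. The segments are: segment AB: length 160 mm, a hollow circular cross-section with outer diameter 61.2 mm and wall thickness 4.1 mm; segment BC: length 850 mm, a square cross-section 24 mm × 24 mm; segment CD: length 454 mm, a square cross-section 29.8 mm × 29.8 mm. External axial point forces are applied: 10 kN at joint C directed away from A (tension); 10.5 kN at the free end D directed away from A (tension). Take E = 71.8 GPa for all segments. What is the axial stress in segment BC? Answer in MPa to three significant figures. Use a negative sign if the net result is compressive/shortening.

35.6 MPa

Internal axial forces (sectioning from the free end, tension +): N_CD = 10.5 kN, N_BC = 20.5 kN, N_AB = 20.5 kN.
A_BC = 576 mm².
σ_BC = N_BC/A_BC = 20500/576 = 35.59 MPa.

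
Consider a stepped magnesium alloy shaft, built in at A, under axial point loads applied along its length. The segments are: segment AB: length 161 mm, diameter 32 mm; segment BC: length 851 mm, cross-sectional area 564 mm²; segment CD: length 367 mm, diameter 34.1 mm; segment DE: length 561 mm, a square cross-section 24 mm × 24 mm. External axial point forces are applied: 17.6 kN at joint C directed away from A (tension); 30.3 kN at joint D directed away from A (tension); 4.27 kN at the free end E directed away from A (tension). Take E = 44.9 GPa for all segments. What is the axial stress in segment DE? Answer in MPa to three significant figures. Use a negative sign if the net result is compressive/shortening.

Internal axial forces (sectioning from the free end, tension +): N_DE = 4.27 kN, N_CD = 34.57 kN, N_BC = 52.17 kN, N_AB = 52.17 kN.
A_DE = 576 mm².
σ_DE = N_DE/A_DE = 4270/576 = 7.413 MPa.

7.41 MPa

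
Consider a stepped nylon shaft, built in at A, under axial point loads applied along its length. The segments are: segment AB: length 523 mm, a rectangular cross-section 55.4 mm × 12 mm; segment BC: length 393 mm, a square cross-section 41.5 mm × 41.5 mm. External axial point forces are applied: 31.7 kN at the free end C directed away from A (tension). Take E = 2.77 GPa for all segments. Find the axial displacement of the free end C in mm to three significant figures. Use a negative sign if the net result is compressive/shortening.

11.6 mm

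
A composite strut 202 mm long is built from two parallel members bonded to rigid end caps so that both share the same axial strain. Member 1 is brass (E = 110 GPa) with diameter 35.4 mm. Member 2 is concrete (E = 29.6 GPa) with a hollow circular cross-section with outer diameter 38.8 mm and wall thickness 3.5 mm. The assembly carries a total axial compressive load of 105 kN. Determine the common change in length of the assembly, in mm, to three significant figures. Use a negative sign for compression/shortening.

A_1 = 984.2 mm².
A_2 = 388.1 mm².
Equal strain + equilibrium ⇒ each member carries load in proportion to AE: A₁E₁ = 108300000 N, A₂E₂ = 11490000 N, ΣAE = 119800000 N.
δ = PL/ΣAE = -105000·202/119800000 = -0.1771 mm.

-0.177 mm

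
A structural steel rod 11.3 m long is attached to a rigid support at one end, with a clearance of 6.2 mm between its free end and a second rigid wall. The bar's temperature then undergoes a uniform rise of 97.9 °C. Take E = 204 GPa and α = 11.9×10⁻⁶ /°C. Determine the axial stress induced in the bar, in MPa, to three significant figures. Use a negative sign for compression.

-126 MPa

Free thermal expansion αLΔT = 11.9e-6 · 11300 · 97.9 = 13.16 mm.
The walls engage after the gap closes; constrained expansion = 13.16 − 6.2 = 6.965 mm.
The walls impose strain ε = −(6.965)/11300 = -6.1634e-04; σ = Eε = 204000 · -6.1634e-04 = -125.7 MPa.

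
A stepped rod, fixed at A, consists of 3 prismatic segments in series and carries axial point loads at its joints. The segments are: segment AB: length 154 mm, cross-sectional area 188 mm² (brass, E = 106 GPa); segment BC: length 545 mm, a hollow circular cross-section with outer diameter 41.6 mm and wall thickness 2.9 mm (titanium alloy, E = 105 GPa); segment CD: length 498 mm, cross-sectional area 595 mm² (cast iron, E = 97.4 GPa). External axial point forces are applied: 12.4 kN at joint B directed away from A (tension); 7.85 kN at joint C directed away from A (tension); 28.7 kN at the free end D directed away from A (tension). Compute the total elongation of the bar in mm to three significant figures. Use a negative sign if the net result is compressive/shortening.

Internal axial forces (sectioning from the free end, tension +): N_CD = 28.7 kN, N_BC = 36.55 kN, N_AB = 48.95 kN.
A_BC = 352.6 mm².
δ_AB = 48950·154/(188·106000) = 0.3783 mm
δ_BC = 36550·545/(352.6·105000) = 0.5381 mm
δ_CD = 28700·498/(595·97400) = 0.2466 mm
δ = Σδ_i = 1.163 mm.

1.16 mm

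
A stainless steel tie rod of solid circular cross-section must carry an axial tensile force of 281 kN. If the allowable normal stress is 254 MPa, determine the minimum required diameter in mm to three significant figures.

Required area A ≥ P/σ_allow = 281000/254 = 1106 mm².
For a solid circular section, d ≥ √(4A/π) = 37.53 mm.

37.5 mm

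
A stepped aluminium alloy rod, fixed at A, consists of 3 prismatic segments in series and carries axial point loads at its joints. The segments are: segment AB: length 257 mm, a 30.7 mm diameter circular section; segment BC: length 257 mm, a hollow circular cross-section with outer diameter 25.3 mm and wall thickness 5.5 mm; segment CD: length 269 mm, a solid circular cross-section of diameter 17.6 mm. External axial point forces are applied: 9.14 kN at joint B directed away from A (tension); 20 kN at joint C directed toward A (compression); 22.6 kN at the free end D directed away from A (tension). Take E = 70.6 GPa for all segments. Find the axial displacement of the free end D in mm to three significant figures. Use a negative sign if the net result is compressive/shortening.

Internal axial forces (sectioning from the free end, tension +): N_CD = 22.6 kN, N_BC = 2.6 kN, N_AB = 11.74 kN.
A_AB = 740.2 mm².
A_BC = 342.1 mm².
A_CD = 243.3 mm².
δ_AB = 11740·257/(740.2·70600) = 0.05773 mm
δ_BC = 2600·257/(342.1·70600) = 0.02766 mm
δ_CD = 22600·269/(243.3·70600) = 0.3539 mm
δ = Σδ_i = 0.4393 mm.

0.439 mm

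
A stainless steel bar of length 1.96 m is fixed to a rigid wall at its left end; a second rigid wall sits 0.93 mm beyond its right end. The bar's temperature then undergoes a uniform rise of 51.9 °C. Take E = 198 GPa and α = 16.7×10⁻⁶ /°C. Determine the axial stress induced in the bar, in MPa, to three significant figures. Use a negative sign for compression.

Free thermal expansion αLΔT = 16.7e-6 · 1960 · 51.9 = 1.699 mm.
The walls engage after the gap closes; constrained expansion = 1.699 − 0.93 = 0.7688 mm.
The walls impose strain ε = −(0.7688)/1960 = -3.9224e-04; σ = Eε = 198000 · -3.9224e-04 = -77.66 MPa.

-77.7 MPa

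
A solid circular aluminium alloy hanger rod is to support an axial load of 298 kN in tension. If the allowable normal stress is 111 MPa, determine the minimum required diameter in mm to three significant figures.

Required area A ≥ P/σ_allow = 298000/111 = 2685 mm².
For a solid circular section, d ≥ √(4A/π) = 58.47 mm.

58.5 mm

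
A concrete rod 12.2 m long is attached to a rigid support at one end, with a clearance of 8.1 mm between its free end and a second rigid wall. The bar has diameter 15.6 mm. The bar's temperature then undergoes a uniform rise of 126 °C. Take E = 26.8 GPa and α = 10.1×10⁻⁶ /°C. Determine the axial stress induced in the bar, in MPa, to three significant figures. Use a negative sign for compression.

-16.3 MPa

Free thermal expansion αLΔT = 10.1e-6 · 12200 · 126 = 15.53 mm.
The walls engage after the gap closes; constrained expansion = 15.53 − 8.1 = 7.426 mm.
The walls impose strain ε = −(7.426)/12200 = -6.0867e-04; σ = Eε = 26800 · -6.0867e-04 = -16.31 MPa.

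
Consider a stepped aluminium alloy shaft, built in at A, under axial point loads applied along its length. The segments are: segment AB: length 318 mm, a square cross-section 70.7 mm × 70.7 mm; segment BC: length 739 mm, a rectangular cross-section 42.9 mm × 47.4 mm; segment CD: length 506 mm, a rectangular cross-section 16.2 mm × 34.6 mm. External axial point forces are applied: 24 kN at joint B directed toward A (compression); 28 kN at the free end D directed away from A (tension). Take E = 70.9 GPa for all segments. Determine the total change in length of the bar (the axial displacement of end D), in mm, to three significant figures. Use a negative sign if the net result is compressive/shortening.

Internal axial forces (sectioning from the free end, tension +): N_CD = 28 kN, N_BC = 28 kN, N_AB = 4 kN.
A_AB = 4998 mm².
A_BC = 2033 mm².
A_CD = 560.5 mm².
δ_AB = 4000·318/(4998·70900) = 0.003589 mm
δ_BC = 28000·739/(2033·70900) = 0.1435 mm
δ_CD = 28000·506/(560.5·70900) = 0.3565 mm
δ = Σδ_i = 0.5036 mm.

0.504 mm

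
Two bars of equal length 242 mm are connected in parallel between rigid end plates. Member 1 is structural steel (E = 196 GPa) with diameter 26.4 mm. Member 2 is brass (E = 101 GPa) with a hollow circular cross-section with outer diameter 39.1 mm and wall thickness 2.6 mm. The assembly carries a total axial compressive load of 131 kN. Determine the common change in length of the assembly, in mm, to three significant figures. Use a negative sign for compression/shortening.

A_1 = 547.4 mm².
A_2 = 298.1 mm².
Equal strain + equilibrium ⇒ each member carries load in proportion to AE: A₁E₁ = 107300000 N, A₂E₂ = 30110000 N, ΣAE = 137400000 N.
δ = PL/ΣAE = -131000·242/137400000 = -0.2307 mm.

-0.231 mm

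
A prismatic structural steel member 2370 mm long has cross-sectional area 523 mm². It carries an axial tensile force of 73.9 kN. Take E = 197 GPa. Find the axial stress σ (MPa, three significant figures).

141 MPa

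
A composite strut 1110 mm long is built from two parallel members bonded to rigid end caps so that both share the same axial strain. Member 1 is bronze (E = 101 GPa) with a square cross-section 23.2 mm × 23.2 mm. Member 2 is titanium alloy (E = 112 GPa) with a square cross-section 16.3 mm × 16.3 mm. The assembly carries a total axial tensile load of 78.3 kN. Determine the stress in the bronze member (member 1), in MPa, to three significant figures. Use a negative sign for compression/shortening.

A_1 = 538.2 mm².
A_2 = 265.7 mm².
Equal strain + equilibrium ⇒ each member carries load in proportion to AE: A₁E₁ = 54360000 N, A₂E₂ = 29760000 N, ΣAE = 84120000 N.
σ₁ = P·E₁/ΣAE = 78300·101000/84120000 = 94.01 MPa.

94.0 MPa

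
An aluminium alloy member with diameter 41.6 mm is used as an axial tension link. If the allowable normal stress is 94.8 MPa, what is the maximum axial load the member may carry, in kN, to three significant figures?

129 kN

A = 1359 mm².
P_max = σ_allow · A = 94.8 · 1359 = 128900 N = 128.9 kN.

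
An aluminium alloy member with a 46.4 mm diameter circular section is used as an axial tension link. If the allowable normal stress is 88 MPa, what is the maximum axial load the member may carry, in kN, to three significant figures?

A = 1691 mm².
P_max = σ_allow · A = 88 · 1691 = 148800 N = 148.8 kN.

149 kN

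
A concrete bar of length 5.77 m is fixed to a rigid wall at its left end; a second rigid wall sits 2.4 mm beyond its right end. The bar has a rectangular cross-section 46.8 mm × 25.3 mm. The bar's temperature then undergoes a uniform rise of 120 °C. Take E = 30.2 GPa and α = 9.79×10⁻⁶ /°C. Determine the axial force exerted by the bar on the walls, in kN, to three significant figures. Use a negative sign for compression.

-27.1 kN

Free thermal expansion αLΔT = 9.79e-6 · 5770 · 120 = 6.779 mm.
The walls engage after the gap closes; constrained expansion = 6.779 − 2.4 = 4.379 mm.
The walls impose strain ε = −(4.379)/5770 = -7.5886e-04; σ = Eε = 30200 · -7.5886e-04 = -22.92 MPa.
Wall reaction R = σ·A = -22.92·1184 = -27140 N = -27.14 kN.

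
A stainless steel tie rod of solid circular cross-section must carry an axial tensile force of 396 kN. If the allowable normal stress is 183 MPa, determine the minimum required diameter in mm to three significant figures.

52.5 mm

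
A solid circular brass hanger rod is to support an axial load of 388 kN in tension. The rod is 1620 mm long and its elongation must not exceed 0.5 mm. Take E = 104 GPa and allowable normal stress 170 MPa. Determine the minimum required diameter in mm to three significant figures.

124 mm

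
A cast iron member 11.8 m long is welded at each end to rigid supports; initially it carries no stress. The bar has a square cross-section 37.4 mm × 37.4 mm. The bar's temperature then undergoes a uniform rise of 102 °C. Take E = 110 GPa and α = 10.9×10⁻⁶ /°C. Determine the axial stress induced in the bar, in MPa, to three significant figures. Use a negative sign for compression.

-122 MPa

Free thermal expansion αLΔT = 10.9e-6 · 11800 · 102 = 13.12 mm.
The walls impose strain ε = −(13.12)/11800 = -1.1118e-03; σ = Eε = 110000 · -1.1118e-03 = -122.3 MPa.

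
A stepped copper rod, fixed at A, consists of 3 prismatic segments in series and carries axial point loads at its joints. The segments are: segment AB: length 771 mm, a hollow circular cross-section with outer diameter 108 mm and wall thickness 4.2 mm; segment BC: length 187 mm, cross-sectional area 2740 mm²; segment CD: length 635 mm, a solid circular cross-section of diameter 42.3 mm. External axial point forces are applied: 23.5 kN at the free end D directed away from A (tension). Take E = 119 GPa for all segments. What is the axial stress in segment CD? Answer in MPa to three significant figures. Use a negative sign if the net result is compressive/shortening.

Internal axial forces (sectioning from the free end, tension +): N_CD = 23.5 kN, N_BC = 23.5 kN, N_AB = 23.5 kN.
A_CD = 1405 mm².
σ_CD = N_CD/A_CD = 23500/1405 = 16.72 MPa.

16.7 MPa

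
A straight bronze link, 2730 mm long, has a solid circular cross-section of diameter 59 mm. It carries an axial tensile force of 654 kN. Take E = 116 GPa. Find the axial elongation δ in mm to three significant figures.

5.63 mm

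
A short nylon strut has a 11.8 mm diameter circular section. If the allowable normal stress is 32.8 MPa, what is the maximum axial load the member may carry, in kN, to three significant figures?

3.59 kN

A = 109.4 mm².
P_max = σ_allow · A = 32.8 · 109.4 = 3587 N = 3.587 kN.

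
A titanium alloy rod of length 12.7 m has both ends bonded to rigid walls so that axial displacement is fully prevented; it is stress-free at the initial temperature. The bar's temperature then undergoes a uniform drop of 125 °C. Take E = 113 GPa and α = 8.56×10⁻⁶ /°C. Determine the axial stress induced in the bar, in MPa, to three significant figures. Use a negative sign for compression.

Free thermal expansion αLΔT = 8.56e-6 · 12700 · -125 = -13.59 mm.
The walls impose strain ε = −(-13.59)/12700 = 1.0700e-03; σ = Eε = 113000 · 1.0700e-03 = 120.9 MPa.

121 MPa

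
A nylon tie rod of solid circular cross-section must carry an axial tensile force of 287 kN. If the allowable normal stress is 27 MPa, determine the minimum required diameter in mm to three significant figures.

116 mm

Required area A ≥ P/σ_allow = 287000/27 = 10630 mm².
For a solid circular section, d ≥ √(4A/π) = 116.3 mm.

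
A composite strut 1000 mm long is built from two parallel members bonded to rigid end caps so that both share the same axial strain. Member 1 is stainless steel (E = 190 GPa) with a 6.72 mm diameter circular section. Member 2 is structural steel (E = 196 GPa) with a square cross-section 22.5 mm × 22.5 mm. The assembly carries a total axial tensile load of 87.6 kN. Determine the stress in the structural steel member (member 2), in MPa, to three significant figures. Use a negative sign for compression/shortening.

162 MPa

A_1 = 35.47 mm².
A_2 = 506.2 mm².
Equal strain + equilibrium ⇒ each member carries load in proportion to AE: A₁E₁ = 6739000 N, A₂E₂ = 99220000 N, ΣAE = 106000000 N.
σ₂ = P·E₂/ΣAE = 87600·196000/106000000 = 162 MPa.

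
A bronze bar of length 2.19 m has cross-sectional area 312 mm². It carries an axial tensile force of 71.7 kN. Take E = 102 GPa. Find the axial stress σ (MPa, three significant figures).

230 MPa

σ = N/A = 71700/312 = 229.8 MPa.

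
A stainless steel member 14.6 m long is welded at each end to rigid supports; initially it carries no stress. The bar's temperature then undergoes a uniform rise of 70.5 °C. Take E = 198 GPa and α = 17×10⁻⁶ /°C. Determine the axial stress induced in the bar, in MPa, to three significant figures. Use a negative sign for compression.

-237 MPa

Free thermal expansion αLΔT = 17e-6 · 14600 · 70.5 = 17.5 mm.
The walls impose strain ε = −(17.5)/14600 = -1.1985e-03; σ = Eε = 198000 · -1.1985e-03 = -237.3 MPa.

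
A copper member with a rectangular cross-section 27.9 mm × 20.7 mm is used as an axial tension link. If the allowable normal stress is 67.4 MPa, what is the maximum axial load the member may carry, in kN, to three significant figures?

38.9 kN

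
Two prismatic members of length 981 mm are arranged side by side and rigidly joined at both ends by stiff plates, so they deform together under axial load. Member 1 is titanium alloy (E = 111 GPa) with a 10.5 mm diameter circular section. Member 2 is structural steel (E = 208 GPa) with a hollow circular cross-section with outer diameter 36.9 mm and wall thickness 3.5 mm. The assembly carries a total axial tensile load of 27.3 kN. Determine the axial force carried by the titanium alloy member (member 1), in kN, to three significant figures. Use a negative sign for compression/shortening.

3.05 kN

A_1 = 86.59 mm².
A_2 = 367.3 mm².
Equal strain + equilibrium ⇒ each member carries load in proportion to AE: A₁E₁ = 9612000 N, A₂E₂ = 76390000 N, ΣAE = 86000000 N.
F₁ = P·A₁E₁/ΣAE = 27300·9612000/86000000 = 3051 N.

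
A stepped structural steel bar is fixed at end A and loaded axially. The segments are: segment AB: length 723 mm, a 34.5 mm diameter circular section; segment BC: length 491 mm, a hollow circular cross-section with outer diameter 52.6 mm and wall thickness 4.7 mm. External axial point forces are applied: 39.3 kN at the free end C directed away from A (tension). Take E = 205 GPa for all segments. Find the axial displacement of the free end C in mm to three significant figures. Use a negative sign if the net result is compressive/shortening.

0.281 mm

Internal axial forces (sectioning from the free end, tension +): N_BC = 39.3 kN, N_AB = 39.3 kN.
A_AB = 934.8 mm².
A_BC = 707.3 mm².
δ_AB = 39300·723/(934.8·205000) = 0.1483 mm
δ_BC = 39300·491/(707.3·205000) = 0.1331 mm
δ = Σδ_i = 0.2814 mm.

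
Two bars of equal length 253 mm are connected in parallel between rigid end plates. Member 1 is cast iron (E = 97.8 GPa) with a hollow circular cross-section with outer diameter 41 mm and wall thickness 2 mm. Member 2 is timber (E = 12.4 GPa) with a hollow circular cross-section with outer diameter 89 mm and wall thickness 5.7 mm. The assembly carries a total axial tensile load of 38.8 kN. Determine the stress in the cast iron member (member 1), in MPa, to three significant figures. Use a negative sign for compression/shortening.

A_1 = 245 mm².
A_2 = 1492 mm².
Equal strain + equilibrium ⇒ each member carries load in proportion to AE: A₁E₁ = 23970000 N, A₂E₂ = 18500000 N, ΣAE = 42460000 N.
σ₁ = P·E₁/ΣAE = 38800·97800/42460000 = 89.37 MPa.

89.4 MPa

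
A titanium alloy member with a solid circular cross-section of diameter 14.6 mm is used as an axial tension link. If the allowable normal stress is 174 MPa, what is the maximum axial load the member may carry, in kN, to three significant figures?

29.1 kN

A = 167.4 mm².
P_max = σ_allow · A = 174 · 167.4 = 29130 N = 29.13 kN.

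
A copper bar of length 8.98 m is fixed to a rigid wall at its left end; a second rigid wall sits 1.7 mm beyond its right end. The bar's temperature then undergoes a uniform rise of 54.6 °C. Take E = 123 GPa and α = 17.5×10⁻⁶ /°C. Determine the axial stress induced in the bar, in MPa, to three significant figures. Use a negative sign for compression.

-94.2 MPa

Free thermal expansion αLΔT = 17.5e-6 · 8980 · 54.6 = 8.58 mm.
The walls engage after the gap closes; constrained expansion = 8.58 − 1.7 = 6.88 mm.
The walls impose strain ε = −(6.88)/8980 = -7.6619e-04; σ = Eε = 123000 · -7.6619e-04 = -94.24 MPa.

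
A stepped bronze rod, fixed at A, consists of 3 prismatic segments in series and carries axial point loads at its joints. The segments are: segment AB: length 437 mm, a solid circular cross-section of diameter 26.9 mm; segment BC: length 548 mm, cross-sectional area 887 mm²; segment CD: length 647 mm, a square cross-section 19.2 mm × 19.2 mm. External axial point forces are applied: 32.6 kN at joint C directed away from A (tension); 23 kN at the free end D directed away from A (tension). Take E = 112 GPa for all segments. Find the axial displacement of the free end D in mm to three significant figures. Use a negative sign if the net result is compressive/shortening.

Internal axial forces (sectioning from the free end, tension +): N_CD = 23 kN, N_BC = 55.6 kN, N_AB = 55.6 kN.
A_AB = 568.3 mm².
A_CD = 368.6 mm².
δ_AB = 55600·437/(568.3·112000) = 0.3817 mm
δ_BC = 55600·548/(887·112000) = 0.3067 mm
δ_CD = 23000·647/(368.6·112000) = 0.3604 mm
δ = Σδ_i = 1.049 mm.

1.05 mm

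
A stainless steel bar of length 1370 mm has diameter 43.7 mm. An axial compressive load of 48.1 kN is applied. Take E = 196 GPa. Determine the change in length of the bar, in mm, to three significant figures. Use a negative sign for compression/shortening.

A = 1500 mm².
δ_mech = NL/(AE) = -48100·1370/(1500·196000) = -0.2242 mm.

-0.224 mm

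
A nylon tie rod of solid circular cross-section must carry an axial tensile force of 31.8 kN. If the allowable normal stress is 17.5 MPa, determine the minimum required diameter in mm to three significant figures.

48.1 mm

Required area A ≥ P/σ_allow = 31800/17.5 = 1817 mm².
For a solid circular section, d ≥ √(4A/π) = 48.1 mm.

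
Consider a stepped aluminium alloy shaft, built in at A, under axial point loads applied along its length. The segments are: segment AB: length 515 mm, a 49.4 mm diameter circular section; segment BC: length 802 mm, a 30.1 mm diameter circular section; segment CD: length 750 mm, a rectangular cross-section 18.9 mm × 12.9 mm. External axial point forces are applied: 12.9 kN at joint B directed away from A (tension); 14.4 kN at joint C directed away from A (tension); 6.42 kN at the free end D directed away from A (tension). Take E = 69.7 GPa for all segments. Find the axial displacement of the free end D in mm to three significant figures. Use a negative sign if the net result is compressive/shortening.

Internal axial forces (sectioning from the free end, tension +): N_CD = 6.42 kN, N_BC = 20.82 kN, N_AB = 33.72 kN.
A_AB = 1917 mm².
A_BC = 711.6 mm².
A_CD = 243.8 mm².
δ_AB = 33720·515/(1917·69700) = 0.13 mm
δ_BC = 20820·802/(711.6·69700) = 0.3367 mm
δ_CD = 6420·750/(243.8·69700) = 0.2833 mm
δ = Σδ_i = 0.75 mm.

0.750 mm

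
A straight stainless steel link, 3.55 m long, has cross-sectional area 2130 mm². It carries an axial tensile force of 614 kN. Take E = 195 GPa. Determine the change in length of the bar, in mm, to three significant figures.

5.25 mm

δ_mech = NL/(AE) = 614000·3550/(2130·195000) = 5.248 mm.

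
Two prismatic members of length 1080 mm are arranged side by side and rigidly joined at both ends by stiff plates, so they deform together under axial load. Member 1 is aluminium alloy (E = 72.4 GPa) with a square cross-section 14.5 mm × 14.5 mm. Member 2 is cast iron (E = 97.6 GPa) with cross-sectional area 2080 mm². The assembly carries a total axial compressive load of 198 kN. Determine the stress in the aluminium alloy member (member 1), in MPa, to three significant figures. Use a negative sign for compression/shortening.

A_1 = 210.2 mm².
Equal strain + equilibrium ⇒ each member carries load in proportion to AE: A₁E₁ = 15220000 N, A₂E₂ = 203000000 N, ΣAE = 218200000 N.
σ₁ = P·E₁/ΣAE = -198000·72400/218200000 = -65.69 MPa.

-65.7 MPa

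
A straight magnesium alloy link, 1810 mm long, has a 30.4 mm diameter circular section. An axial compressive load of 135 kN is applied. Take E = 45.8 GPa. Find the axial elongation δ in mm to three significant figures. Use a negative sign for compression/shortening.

-7.35 mm

A = 725.8 mm².
δ_mech = NL/(AE) = -135000·1810/(725.8·45800) = -7.35 mm.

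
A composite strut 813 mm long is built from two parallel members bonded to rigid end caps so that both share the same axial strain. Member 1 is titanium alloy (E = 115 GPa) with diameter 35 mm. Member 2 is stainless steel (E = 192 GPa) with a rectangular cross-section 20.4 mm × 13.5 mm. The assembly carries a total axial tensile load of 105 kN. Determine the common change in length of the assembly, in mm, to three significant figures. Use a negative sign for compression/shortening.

0.522 mm

A_1 = 962.1 mm².
A_2 = 275.4 mm².
Equal strain + equilibrium ⇒ each member carries load in proportion to AE: A₁E₁ = 110600000 N, A₂E₂ = 52880000 N, ΣAE = 163500000 N.
δ = PL/ΣAE = 105000·813/163500000 = 0.522 mm.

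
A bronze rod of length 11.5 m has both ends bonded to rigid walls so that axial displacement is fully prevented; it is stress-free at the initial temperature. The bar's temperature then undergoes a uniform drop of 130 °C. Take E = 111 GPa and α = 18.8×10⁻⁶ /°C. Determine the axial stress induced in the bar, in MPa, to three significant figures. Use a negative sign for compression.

Free thermal expansion αLΔT = 18.8e-6 · 11500 · -130 = -28.11 mm.
The walls impose strain ε = −(-28.11)/11500 = 2.4440e-03; σ = Eε = 111000 · 2.4440e-03 = 271.3 MPa.

271 MPa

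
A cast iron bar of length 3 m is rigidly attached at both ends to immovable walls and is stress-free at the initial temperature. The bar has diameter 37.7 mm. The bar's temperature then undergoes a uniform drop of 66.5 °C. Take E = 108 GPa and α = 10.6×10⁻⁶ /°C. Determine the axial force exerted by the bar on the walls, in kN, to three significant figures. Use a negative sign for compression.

Free thermal expansion αLΔT = 10.6e-6 · 3000 · -66.5 = -2.115 mm.
The walls impose strain ε = −(-2.115)/3000 = 7.0490e-04; σ = Eε = 108000 · 7.0490e-04 = 76.13 MPa.
Wall reaction R = σ·A = 76.13·1116 = 84980 N = 84.98 kN.

85.0 kN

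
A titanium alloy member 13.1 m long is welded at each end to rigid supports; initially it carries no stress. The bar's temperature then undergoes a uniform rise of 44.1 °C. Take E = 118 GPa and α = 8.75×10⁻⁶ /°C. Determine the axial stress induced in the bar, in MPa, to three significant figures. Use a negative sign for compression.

-45.5 MPa

Free thermal expansion αLΔT = 8.75e-6 · 13100 · 44.1 = 5.055 mm.
The walls impose strain ε = −(5.055)/13100 = -3.8588e-04; σ = Eε = 118000 · -3.8588e-04 = -45.53 MPa.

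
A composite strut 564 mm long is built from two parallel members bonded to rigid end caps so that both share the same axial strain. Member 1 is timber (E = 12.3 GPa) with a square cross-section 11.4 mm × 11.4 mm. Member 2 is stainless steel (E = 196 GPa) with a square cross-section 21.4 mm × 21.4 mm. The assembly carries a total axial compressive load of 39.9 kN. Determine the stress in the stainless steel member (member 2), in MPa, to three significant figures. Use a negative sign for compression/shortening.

A_1 = 130 mm².
A_2 = 458 mm².
Equal strain + equilibrium ⇒ each member carries load in proportion to AE: A₁E₁ = 1599000 N, A₂E₂ = 89760000 N, ΣAE = 91360000 N.
σ₂ = P·E₂/ΣAE = -39900·196000/91360000 = -85.6 MPa.

-85.6 MPa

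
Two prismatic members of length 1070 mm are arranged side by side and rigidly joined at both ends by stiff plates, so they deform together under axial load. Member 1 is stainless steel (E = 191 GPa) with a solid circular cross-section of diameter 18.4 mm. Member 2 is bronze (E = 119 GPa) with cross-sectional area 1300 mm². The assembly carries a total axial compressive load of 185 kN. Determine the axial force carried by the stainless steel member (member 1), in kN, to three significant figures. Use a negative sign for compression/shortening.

A_1 = 265.9 mm².
Equal strain + equilibrium ⇒ each member carries load in proportion to AE: A₁E₁ = 50790000 N, A₂E₂ = 154700000 N, ΣAE = 205500000 N.
F₁ = P·A₁E₁/ΣAE = -185000·50790000/205500000 = -45720 N.

-45.7 kN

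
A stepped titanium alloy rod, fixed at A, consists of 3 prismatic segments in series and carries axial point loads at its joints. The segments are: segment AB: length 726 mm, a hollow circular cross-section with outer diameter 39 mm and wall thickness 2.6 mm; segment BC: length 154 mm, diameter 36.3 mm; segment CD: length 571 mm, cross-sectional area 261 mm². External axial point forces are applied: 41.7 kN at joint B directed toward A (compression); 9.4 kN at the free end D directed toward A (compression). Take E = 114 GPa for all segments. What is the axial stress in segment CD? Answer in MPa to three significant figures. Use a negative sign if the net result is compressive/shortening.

Internal axial forces (sectioning from the free end, tension +): N_CD = -9.4 kN, N_BC = -9.4 kN, N_AB = -51.1 kN.
σ_CD = N_CD/A_CD = -9400/261 = -36.02 MPa.

-36.0 MPa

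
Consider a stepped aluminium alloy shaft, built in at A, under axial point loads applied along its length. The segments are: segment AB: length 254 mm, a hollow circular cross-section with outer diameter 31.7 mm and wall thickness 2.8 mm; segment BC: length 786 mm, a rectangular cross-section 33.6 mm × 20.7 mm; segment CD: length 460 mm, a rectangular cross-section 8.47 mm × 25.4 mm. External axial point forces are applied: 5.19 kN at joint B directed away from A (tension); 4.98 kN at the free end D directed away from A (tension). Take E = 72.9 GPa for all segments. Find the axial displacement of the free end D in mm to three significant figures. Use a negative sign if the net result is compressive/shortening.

Internal axial forces (sectioning from the free end, tension +): N_CD = 4.98 kN, N_BC = 4.98 kN, N_AB = 10.17 kN.
A_AB = 254.2 mm².
A_BC = 695.5 mm².
A_CD = 215.1 mm².
δ_AB = 10170·254/(254.2·72900) = 0.1394 mm
δ_BC = 4980·786/(695.5·72900) = 0.0772 mm
δ_CD = 4980·460/(215.1·72900) = 0.1461 mm
δ = Σδ_i = 0.3627 mm.

0.363 mm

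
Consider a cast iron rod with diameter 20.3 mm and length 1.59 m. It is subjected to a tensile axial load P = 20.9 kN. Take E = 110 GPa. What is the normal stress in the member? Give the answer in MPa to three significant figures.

A = 323.7 mm².
σ = N/A = 20900/323.7 = 64.57 MPa.

64.6 MPa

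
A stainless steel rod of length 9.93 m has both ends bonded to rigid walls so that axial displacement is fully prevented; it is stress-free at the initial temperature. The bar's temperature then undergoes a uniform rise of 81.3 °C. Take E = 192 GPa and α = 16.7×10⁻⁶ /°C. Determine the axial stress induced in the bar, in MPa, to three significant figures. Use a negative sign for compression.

Free thermal expansion αLΔT = 16.7e-6 · 9930 · 81.3 = 13.48 mm.
The walls impose strain ε = −(13.48)/9930 = -1.3577e-03; σ = Eε = 192000 · -1.3577e-03 = -260.7 MPa.

-261 MPa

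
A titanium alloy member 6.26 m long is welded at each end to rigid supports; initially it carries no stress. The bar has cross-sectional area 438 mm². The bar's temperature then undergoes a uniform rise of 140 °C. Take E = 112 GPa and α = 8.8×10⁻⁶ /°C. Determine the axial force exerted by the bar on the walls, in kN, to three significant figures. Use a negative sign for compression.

-60.4 kN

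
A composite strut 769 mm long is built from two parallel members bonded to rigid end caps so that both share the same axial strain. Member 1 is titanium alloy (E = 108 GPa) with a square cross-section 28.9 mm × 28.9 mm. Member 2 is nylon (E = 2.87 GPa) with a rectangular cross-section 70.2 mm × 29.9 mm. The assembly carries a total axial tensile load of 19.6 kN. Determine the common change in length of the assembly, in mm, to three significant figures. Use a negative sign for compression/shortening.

A_1 = 835.2 mm².
A_2 = 2099 mm².
Equal strain + equilibrium ⇒ each member carries load in proportion to AE: A₁E₁ = 90200000 N, A₂E₂ = 6024000 N, ΣAE = 96230000 N.
δ = PL/ΣAE = 19600·769/96230000 = 0.1566 mm.

0.157 mm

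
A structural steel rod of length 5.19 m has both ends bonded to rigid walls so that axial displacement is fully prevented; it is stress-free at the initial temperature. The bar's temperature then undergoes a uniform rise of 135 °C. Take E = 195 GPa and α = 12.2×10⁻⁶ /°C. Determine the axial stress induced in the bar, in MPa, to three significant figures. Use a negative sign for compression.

-321 MPa

Free thermal expansion αLΔT = 12.2e-6 · 5190 · 135 = 8.548 mm.
The walls impose strain ε = −(8.548)/5190 = -1.6470e-03; σ = Eε = 195000 · -1.6470e-03 = -321.2 MPa.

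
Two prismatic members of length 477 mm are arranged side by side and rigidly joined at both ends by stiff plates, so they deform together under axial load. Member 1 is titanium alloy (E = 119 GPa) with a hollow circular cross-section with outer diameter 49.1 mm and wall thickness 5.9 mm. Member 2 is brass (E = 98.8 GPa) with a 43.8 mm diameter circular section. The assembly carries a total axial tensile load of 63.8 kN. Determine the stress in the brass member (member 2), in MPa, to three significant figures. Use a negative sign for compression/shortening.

A_1 = 800.7 mm².
A_2 = 1507 mm².
Equal strain + equilibrium ⇒ each member carries load in proportion to AE: A₁E₁ = 95290000 N, A₂E₂ = 148900000 N, ΣAE = 244200000 N.
σ₂ = P·E₂/ΣAE = 63800·98800/244200000 = 25.82 MPa.

25.8 MPa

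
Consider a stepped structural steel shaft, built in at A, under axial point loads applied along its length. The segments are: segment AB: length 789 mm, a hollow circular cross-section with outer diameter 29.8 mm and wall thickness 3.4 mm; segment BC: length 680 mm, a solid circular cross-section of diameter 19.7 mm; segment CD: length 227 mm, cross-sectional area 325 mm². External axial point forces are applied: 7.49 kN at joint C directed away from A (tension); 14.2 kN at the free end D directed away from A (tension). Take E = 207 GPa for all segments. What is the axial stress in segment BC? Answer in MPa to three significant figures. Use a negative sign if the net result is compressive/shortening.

Internal axial forces (sectioning from the free end, tension +): N_CD = 14.2 kN, N_BC = 21.69 kN, N_AB = 21.69 kN.
A_BC = 304.8 mm².
σ_BC = N_BC/A_BC = 21690/304.8 = 71.16 MPa.

71.2 MPa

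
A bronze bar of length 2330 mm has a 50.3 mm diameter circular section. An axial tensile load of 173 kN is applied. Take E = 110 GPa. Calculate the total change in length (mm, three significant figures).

1.84 mm

A = 1987 mm².
δ_mech = NL/(AE) = 173000·2330/(1987·110000) = 1.844 mm.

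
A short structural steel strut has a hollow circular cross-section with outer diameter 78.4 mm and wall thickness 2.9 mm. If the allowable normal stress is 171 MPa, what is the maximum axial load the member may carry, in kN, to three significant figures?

118 kN

A = 687.9 mm².
P_max = σ_allow · A = 171 · 687.9 = 117600 N = 117.6 kN.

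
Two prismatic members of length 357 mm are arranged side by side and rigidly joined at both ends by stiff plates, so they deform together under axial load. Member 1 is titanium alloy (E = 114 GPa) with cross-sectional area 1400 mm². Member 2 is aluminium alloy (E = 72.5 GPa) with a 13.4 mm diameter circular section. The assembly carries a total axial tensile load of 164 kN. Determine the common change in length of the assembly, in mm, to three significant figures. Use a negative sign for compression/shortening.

A_2 = 141 mm².
Equal strain + equilibrium ⇒ each member carries load in proportion to AE: A₁E₁ = 159600000 N, A₂E₂ = 10220000 N, ΣAE = 169800000 N.
δ = PL/ΣAE = 164000·357/169800000 = 0.3448 mm.

0.345 mm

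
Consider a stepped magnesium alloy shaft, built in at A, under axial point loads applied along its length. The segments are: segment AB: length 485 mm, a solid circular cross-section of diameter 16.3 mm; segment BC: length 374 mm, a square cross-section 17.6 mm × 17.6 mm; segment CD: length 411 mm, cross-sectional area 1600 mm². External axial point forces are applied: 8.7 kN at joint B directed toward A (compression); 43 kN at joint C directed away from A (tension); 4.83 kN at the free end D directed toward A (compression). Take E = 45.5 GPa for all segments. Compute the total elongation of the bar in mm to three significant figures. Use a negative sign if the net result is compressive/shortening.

2.49 mm

Internal axial forces (sectioning from the free end, tension +): N_CD = -4.83 kN, N_BC = 38.17 kN, N_AB = 29.47 kN.
A_AB = 208.7 mm².
A_BC = 309.8 mm².
δ_AB = 29470·485/(208.7·45500) = 1.505 mm
δ_BC = 38170·374/(309.8·45500) = 1.013 mm
δ_CD = -4830·411/(1600·45500) = -0.02727 mm
δ = Σδ_i = 2.491 mm.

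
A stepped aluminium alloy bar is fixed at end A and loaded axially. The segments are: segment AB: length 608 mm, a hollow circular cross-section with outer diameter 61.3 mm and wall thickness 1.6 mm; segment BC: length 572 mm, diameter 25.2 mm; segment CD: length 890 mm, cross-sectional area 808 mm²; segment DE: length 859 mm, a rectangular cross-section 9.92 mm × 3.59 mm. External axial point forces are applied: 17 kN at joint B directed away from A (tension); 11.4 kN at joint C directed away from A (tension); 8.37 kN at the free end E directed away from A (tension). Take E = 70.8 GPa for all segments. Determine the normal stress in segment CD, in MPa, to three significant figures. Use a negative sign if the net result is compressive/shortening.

Internal axial forces (sectioning from the free end, tension +): N_DE = 8.37 kN, N_CD = 8.37 kN, N_BC = 19.77 kN, N_AB = 36.77 kN.
σ_CD = N_CD/A_CD = 8370/808 = 10.36 MPa.

10.4 MPa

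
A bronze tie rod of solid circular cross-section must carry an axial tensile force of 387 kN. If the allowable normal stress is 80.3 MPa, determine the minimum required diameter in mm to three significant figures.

78.3 mm

Required area A ≥ P/σ_allow = 387000/80.3 = 4819 mm².
For a solid circular section, d ≥ √(4A/π) = 78.33 mm.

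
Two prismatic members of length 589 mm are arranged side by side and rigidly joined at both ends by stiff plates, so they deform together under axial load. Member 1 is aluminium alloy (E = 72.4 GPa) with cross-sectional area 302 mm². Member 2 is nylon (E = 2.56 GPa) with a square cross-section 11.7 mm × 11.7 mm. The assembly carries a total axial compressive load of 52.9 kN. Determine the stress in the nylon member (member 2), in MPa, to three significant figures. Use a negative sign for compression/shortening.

-6.10 MPa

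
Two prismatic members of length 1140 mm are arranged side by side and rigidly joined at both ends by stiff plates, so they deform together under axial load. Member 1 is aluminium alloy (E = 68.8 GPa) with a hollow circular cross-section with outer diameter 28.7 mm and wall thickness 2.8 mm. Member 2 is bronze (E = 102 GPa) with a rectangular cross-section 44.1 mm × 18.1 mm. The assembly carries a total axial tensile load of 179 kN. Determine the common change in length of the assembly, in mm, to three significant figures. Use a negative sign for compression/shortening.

2.10 mm

A_1 = 227.8 mm².
A_2 = 798.2 mm².
Equal strain + equilibrium ⇒ each member carries load in proportion to AE: A₁E₁ = 15670000 N, A₂E₂ = 81420000 N, ΣAE = 97090000 N.
δ = PL/ΣAE = 179000·1140/97090000 = 2.102 mm.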